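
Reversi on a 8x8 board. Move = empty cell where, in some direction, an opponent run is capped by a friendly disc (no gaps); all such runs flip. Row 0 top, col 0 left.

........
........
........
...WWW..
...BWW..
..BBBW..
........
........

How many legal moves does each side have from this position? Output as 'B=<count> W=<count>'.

Answer: B=7 W=6

Derivation:
-- B to move --
(2,2): no bracket -> illegal
(2,3): flips 1 -> legal
(2,4): flips 2 -> legal
(2,5): flips 1 -> legal
(2,6): flips 2 -> legal
(3,2): no bracket -> illegal
(3,6): flips 1 -> legal
(4,2): no bracket -> illegal
(4,6): flips 2 -> legal
(5,6): flips 1 -> legal
(6,4): no bracket -> illegal
(6,5): no bracket -> illegal
(6,6): no bracket -> illegal
B mobility = 7
-- W to move --
(3,2): no bracket -> illegal
(4,1): no bracket -> illegal
(4,2): flips 1 -> legal
(5,1): flips 3 -> legal
(6,1): flips 2 -> legal
(6,2): flips 1 -> legal
(6,3): flips 3 -> legal
(6,4): flips 1 -> legal
(6,5): no bracket -> illegal
W mobility = 6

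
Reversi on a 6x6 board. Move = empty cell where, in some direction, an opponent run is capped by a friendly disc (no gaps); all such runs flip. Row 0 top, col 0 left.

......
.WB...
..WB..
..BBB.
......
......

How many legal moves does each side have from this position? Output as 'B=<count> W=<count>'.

-- B to move --
(0,0): flips 2 -> legal
(0,1): no bracket -> illegal
(0,2): no bracket -> illegal
(1,0): flips 1 -> legal
(1,3): no bracket -> illegal
(2,0): no bracket -> illegal
(2,1): flips 1 -> legal
(3,1): no bracket -> illegal
B mobility = 3
-- W to move --
(0,1): no bracket -> illegal
(0,2): flips 1 -> legal
(0,3): no bracket -> illegal
(1,3): flips 1 -> legal
(1,4): no bracket -> illegal
(2,1): no bracket -> illegal
(2,4): flips 1 -> legal
(2,5): no bracket -> illegal
(3,1): no bracket -> illegal
(3,5): no bracket -> illegal
(4,1): no bracket -> illegal
(4,2): flips 1 -> legal
(4,3): no bracket -> illegal
(4,4): flips 1 -> legal
(4,5): no bracket -> illegal
W mobility = 5

Answer: B=3 W=5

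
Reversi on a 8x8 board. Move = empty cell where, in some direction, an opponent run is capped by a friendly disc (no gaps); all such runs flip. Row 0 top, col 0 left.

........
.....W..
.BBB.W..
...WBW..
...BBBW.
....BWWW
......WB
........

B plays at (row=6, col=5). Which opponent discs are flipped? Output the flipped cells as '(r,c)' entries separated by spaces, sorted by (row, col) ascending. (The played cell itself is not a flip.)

Dir NW: first cell 'B' (not opp) -> no flip
Dir N: opp run (5,5) capped by B -> flip
Dir NE: opp run (5,6), next='.' -> no flip
Dir W: first cell '.' (not opp) -> no flip
Dir E: opp run (6,6) capped by B -> flip
Dir SW: first cell '.' (not opp) -> no flip
Dir S: first cell '.' (not opp) -> no flip
Dir SE: first cell '.' (not opp) -> no flip

Answer: (5,5) (6,6)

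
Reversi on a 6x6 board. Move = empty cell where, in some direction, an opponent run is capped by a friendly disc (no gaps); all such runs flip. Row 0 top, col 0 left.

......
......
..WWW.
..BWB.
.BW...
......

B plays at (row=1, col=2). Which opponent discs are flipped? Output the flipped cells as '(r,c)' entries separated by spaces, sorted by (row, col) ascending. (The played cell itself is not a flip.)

Answer: (2,2) (2,3)

Derivation:
Dir NW: first cell '.' (not opp) -> no flip
Dir N: first cell '.' (not opp) -> no flip
Dir NE: first cell '.' (not opp) -> no flip
Dir W: first cell '.' (not opp) -> no flip
Dir E: first cell '.' (not opp) -> no flip
Dir SW: first cell '.' (not opp) -> no flip
Dir S: opp run (2,2) capped by B -> flip
Dir SE: opp run (2,3) capped by B -> flip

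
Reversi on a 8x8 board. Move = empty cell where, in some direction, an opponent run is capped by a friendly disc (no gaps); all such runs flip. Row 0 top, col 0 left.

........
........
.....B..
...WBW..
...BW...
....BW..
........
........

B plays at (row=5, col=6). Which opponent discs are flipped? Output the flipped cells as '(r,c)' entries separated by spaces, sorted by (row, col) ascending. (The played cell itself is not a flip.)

Answer: (5,5)

Derivation:
Dir NW: first cell '.' (not opp) -> no flip
Dir N: first cell '.' (not opp) -> no flip
Dir NE: first cell '.' (not opp) -> no flip
Dir W: opp run (5,5) capped by B -> flip
Dir E: first cell '.' (not opp) -> no flip
Dir SW: first cell '.' (not opp) -> no flip
Dir S: first cell '.' (not opp) -> no flip
Dir SE: first cell '.' (not opp) -> no flip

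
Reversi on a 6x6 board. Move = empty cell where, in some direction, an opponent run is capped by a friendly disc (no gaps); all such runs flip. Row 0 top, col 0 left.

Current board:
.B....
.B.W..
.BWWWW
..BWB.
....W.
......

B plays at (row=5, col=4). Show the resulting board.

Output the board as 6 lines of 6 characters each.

Place B at (5,4); scan 8 dirs for brackets.
Dir NW: first cell '.' (not opp) -> no flip
Dir N: opp run (4,4) capped by B -> flip
Dir NE: first cell '.' (not opp) -> no flip
Dir W: first cell '.' (not opp) -> no flip
Dir E: first cell '.' (not opp) -> no flip
Dir SW: edge -> no flip
Dir S: edge -> no flip
Dir SE: edge -> no flip
All flips: (4,4)

Answer: .B....
.B.W..
.BWWWW
..BWB.
....B.
....B.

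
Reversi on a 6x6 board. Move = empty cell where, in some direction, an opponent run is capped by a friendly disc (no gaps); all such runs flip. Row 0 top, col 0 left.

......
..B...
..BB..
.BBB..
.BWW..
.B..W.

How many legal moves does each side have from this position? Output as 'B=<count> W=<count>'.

Answer: B=3 W=6

Derivation:
-- B to move --
(3,4): no bracket -> illegal
(4,4): flips 2 -> legal
(4,5): no bracket -> illegal
(5,2): flips 1 -> legal
(5,3): flips 2 -> legal
(5,5): no bracket -> illegal
B mobility = 3
-- W to move --
(0,1): no bracket -> illegal
(0,2): flips 3 -> legal
(0,3): no bracket -> illegal
(1,1): no bracket -> illegal
(1,3): flips 2 -> legal
(1,4): no bracket -> illegal
(2,0): flips 1 -> legal
(2,1): flips 1 -> legal
(2,4): flips 1 -> legal
(3,0): no bracket -> illegal
(3,4): no bracket -> illegal
(4,0): flips 1 -> legal
(4,4): no bracket -> illegal
(5,0): no bracket -> illegal
(5,2): no bracket -> illegal
W mobility = 6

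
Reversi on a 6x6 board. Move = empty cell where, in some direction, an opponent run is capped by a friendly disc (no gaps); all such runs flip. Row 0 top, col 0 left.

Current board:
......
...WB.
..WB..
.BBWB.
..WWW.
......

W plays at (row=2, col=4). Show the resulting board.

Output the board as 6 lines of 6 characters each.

Place W at (2,4); scan 8 dirs for brackets.
Dir NW: first cell 'W' (not opp) -> no flip
Dir N: opp run (1,4), next='.' -> no flip
Dir NE: first cell '.' (not opp) -> no flip
Dir W: opp run (2,3) capped by W -> flip
Dir E: first cell '.' (not opp) -> no flip
Dir SW: first cell 'W' (not opp) -> no flip
Dir S: opp run (3,4) capped by W -> flip
Dir SE: first cell '.' (not opp) -> no flip
All flips: (2,3) (3,4)

Answer: ......
...WB.
..WWW.
.BBWW.
..WWW.
......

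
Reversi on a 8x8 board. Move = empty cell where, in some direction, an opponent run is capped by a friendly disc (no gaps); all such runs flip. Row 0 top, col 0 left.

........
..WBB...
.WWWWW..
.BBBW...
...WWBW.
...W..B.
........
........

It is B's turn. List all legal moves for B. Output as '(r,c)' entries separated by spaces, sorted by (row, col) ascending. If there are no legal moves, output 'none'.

(0,1): flips 3 -> legal
(0,2): flips 2 -> legal
(0,3): no bracket -> illegal
(1,0): flips 1 -> legal
(1,1): flips 3 -> legal
(1,5): flips 1 -> legal
(1,6): no bracket -> illegal
(2,0): no bracket -> illegal
(2,6): no bracket -> illegal
(3,0): no bracket -> illegal
(3,5): flips 2 -> legal
(3,6): flips 2 -> legal
(3,7): no bracket -> illegal
(4,2): flips 2 -> legal
(4,7): flips 1 -> legal
(5,2): no bracket -> illegal
(5,4): flips 4 -> legal
(5,5): flips 1 -> legal
(5,7): no bracket -> illegal
(6,2): no bracket -> illegal
(6,3): flips 2 -> legal
(6,4): no bracket -> illegal

Answer: (0,1) (0,2) (1,0) (1,1) (1,5) (3,5) (3,6) (4,2) (4,7) (5,4) (5,5) (6,3)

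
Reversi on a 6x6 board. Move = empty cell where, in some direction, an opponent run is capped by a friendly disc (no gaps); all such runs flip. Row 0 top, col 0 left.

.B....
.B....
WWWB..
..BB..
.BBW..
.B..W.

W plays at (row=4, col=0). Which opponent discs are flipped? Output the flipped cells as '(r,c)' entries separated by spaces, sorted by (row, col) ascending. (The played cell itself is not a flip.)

Answer: (4,1) (4,2)

Derivation:
Dir NW: edge -> no flip
Dir N: first cell '.' (not opp) -> no flip
Dir NE: first cell '.' (not opp) -> no flip
Dir W: edge -> no flip
Dir E: opp run (4,1) (4,2) capped by W -> flip
Dir SW: edge -> no flip
Dir S: first cell '.' (not opp) -> no flip
Dir SE: opp run (5,1), next=edge -> no flip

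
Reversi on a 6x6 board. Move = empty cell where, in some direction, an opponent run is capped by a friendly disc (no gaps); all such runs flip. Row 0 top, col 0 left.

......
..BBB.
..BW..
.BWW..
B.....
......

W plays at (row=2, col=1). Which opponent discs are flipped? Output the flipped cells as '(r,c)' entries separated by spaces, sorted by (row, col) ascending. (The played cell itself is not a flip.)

Answer: (2,2)

Derivation:
Dir NW: first cell '.' (not opp) -> no flip
Dir N: first cell '.' (not opp) -> no flip
Dir NE: opp run (1,2), next='.' -> no flip
Dir W: first cell '.' (not opp) -> no flip
Dir E: opp run (2,2) capped by W -> flip
Dir SW: first cell '.' (not opp) -> no flip
Dir S: opp run (3,1), next='.' -> no flip
Dir SE: first cell 'W' (not opp) -> no flip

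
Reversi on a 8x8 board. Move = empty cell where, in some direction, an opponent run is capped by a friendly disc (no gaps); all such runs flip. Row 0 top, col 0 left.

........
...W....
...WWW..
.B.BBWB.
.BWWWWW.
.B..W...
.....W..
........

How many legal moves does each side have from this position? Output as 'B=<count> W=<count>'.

-- B to move --
(0,2): no bracket -> illegal
(0,3): flips 2 -> legal
(0,4): no bracket -> illegal
(1,2): flips 1 -> legal
(1,4): flips 2 -> legal
(1,5): flips 1 -> legal
(1,6): flips 1 -> legal
(2,2): no bracket -> illegal
(2,6): no bracket -> illegal
(3,2): no bracket -> illegal
(3,7): no bracket -> illegal
(4,7): flips 5 -> legal
(5,2): flips 1 -> legal
(5,3): flips 2 -> legal
(5,5): flips 1 -> legal
(5,6): flips 2 -> legal
(5,7): no bracket -> illegal
(6,3): flips 2 -> legal
(6,4): flips 2 -> legal
(6,6): no bracket -> illegal
(7,4): no bracket -> illegal
(7,5): no bracket -> illegal
(7,6): no bracket -> illegal
B mobility = 12
-- W to move --
(2,0): flips 1 -> legal
(2,1): no bracket -> illegal
(2,2): flips 1 -> legal
(2,6): flips 1 -> legal
(2,7): flips 1 -> legal
(3,0): no bracket -> illegal
(3,2): flips 2 -> legal
(3,7): flips 1 -> legal
(4,0): flips 1 -> legal
(4,7): flips 1 -> legal
(5,0): no bracket -> illegal
(5,2): no bracket -> illegal
(6,0): flips 1 -> legal
(6,1): no bracket -> illegal
(6,2): no bracket -> illegal
W mobility = 9

Answer: B=12 W=9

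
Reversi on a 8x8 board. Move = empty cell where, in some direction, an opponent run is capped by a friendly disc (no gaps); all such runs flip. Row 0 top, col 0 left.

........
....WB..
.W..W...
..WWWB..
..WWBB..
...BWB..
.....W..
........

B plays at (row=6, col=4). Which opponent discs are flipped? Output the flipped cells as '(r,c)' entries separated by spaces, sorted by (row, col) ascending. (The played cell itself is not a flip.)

Dir NW: first cell 'B' (not opp) -> no flip
Dir N: opp run (5,4) capped by B -> flip
Dir NE: first cell 'B' (not opp) -> no flip
Dir W: first cell '.' (not opp) -> no flip
Dir E: opp run (6,5), next='.' -> no flip
Dir SW: first cell '.' (not opp) -> no flip
Dir S: first cell '.' (not opp) -> no flip
Dir SE: first cell '.' (not opp) -> no flip

Answer: (5,4)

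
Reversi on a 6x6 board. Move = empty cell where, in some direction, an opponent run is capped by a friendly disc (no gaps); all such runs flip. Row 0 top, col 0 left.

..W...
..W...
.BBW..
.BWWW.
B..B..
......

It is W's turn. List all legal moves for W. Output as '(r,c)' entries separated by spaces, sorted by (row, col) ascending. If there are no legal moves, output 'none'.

(1,0): flips 1 -> legal
(1,1): flips 1 -> legal
(1,3): no bracket -> illegal
(2,0): flips 2 -> legal
(3,0): flips 2 -> legal
(4,1): no bracket -> illegal
(4,2): no bracket -> illegal
(4,4): no bracket -> illegal
(5,0): no bracket -> illegal
(5,1): no bracket -> illegal
(5,2): flips 1 -> legal
(5,3): flips 1 -> legal
(5,4): flips 1 -> legal

Answer: (1,0) (1,1) (2,0) (3,0) (5,2) (5,3) (5,4)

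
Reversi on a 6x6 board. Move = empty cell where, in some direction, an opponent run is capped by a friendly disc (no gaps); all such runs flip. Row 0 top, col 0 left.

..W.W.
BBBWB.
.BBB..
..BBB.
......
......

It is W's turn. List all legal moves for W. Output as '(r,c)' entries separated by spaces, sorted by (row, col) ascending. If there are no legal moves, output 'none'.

(0,0): no bracket -> illegal
(0,1): no bracket -> illegal
(0,3): no bracket -> illegal
(0,5): no bracket -> illegal
(1,5): flips 1 -> legal
(2,0): flips 1 -> legal
(2,4): flips 1 -> legal
(2,5): no bracket -> illegal
(3,0): no bracket -> illegal
(3,1): flips 1 -> legal
(3,5): no bracket -> illegal
(4,1): no bracket -> illegal
(4,2): flips 3 -> legal
(4,3): flips 2 -> legal
(4,4): no bracket -> illegal
(4,5): no bracket -> illegal

Answer: (1,5) (2,0) (2,4) (3,1) (4,2) (4,3)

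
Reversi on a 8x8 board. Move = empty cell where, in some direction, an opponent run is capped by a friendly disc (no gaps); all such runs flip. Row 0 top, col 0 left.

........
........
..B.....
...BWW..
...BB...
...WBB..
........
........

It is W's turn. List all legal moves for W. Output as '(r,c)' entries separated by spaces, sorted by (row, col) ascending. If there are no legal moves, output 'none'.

Answer: (2,3) (3,2) (5,2) (5,6) (6,4)

Derivation:
(1,1): no bracket -> illegal
(1,2): no bracket -> illegal
(1,3): no bracket -> illegal
(2,1): no bracket -> illegal
(2,3): flips 2 -> legal
(2,4): no bracket -> illegal
(3,1): no bracket -> illegal
(3,2): flips 1 -> legal
(4,2): no bracket -> illegal
(4,5): no bracket -> illegal
(4,6): no bracket -> illegal
(5,2): flips 1 -> legal
(5,6): flips 2 -> legal
(6,3): no bracket -> illegal
(6,4): flips 2 -> legal
(6,5): no bracket -> illegal
(6,6): no bracket -> illegal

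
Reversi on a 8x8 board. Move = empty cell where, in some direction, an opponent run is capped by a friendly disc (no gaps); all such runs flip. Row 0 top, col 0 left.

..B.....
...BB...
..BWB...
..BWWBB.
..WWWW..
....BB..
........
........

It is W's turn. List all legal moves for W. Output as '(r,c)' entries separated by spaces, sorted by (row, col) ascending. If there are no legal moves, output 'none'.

(0,1): no bracket -> illegal
(0,3): flips 1 -> legal
(0,4): flips 2 -> legal
(0,5): flips 1 -> legal
(1,1): flips 1 -> legal
(1,2): flips 2 -> legal
(1,5): flips 1 -> legal
(2,1): flips 2 -> legal
(2,5): flips 2 -> legal
(2,6): flips 1 -> legal
(2,7): flips 1 -> legal
(3,1): flips 1 -> legal
(3,7): flips 2 -> legal
(4,1): flips 1 -> legal
(4,6): no bracket -> illegal
(4,7): no bracket -> illegal
(5,3): no bracket -> illegal
(5,6): no bracket -> illegal
(6,3): flips 1 -> legal
(6,4): flips 1 -> legal
(6,5): flips 2 -> legal
(6,6): flips 1 -> legal

Answer: (0,3) (0,4) (0,5) (1,1) (1,2) (1,5) (2,1) (2,5) (2,6) (2,7) (3,1) (3,7) (4,1) (6,3) (6,4) (6,5) (6,6)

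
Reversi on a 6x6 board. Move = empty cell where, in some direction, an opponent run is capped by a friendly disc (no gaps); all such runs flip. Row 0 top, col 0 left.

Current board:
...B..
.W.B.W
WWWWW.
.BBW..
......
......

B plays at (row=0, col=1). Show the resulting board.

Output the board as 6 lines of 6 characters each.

Answer: .B.B..
.B.B.W
WBWWW.
.BBW..
......
......

Derivation:
Place B at (0,1); scan 8 dirs for brackets.
Dir NW: edge -> no flip
Dir N: edge -> no flip
Dir NE: edge -> no flip
Dir W: first cell '.' (not opp) -> no flip
Dir E: first cell '.' (not opp) -> no flip
Dir SW: first cell '.' (not opp) -> no flip
Dir S: opp run (1,1) (2,1) capped by B -> flip
Dir SE: first cell '.' (not opp) -> no flip
All flips: (1,1) (2,1)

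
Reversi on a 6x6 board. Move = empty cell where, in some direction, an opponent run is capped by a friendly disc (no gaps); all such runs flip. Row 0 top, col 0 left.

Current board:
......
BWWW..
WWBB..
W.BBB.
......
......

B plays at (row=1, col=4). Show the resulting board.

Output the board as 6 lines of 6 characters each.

Place B at (1,4); scan 8 dirs for brackets.
Dir NW: first cell '.' (not opp) -> no flip
Dir N: first cell '.' (not opp) -> no flip
Dir NE: first cell '.' (not opp) -> no flip
Dir W: opp run (1,3) (1,2) (1,1) capped by B -> flip
Dir E: first cell '.' (not opp) -> no flip
Dir SW: first cell 'B' (not opp) -> no flip
Dir S: first cell '.' (not opp) -> no flip
Dir SE: first cell '.' (not opp) -> no flip
All flips: (1,1) (1,2) (1,3)

Answer: ......
BBBBB.
WWBB..
W.BBB.
......
......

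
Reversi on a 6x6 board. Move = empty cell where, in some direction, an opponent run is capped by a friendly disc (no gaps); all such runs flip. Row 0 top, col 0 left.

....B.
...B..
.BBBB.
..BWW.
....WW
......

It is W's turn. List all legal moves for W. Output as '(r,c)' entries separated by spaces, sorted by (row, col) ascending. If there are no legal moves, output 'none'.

(0,2): no bracket -> illegal
(0,3): flips 2 -> legal
(0,5): no bracket -> illegal
(1,0): no bracket -> illegal
(1,1): flips 1 -> legal
(1,2): flips 1 -> legal
(1,4): flips 1 -> legal
(1,5): flips 1 -> legal
(2,0): no bracket -> illegal
(2,5): no bracket -> illegal
(3,0): no bracket -> illegal
(3,1): flips 1 -> legal
(3,5): no bracket -> illegal
(4,1): no bracket -> illegal
(4,2): no bracket -> illegal
(4,3): no bracket -> illegal

Answer: (0,3) (1,1) (1,2) (1,4) (1,5) (3,1)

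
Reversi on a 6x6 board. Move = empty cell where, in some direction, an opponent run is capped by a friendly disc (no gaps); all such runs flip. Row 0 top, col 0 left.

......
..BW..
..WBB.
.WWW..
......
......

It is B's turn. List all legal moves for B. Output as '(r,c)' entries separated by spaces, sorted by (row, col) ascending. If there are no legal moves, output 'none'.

Answer: (0,2) (0,3) (1,4) (2,1) (4,1) (4,2) (4,3)

Derivation:
(0,2): flips 1 -> legal
(0,3): flips 1 -> legal
(0,4): no bracket -> illegal
(1,1): no bracket -> illegal
(1,4): flips 1 -> legal
(2,0): no bracket -> illegal
(2,1): flips 1 -> legal
(3,0): no bracket -> illegal
(3,4): no bracket -> illegal
(4,0): no bracket -> illegal
(4,1): flips 1 -> legal
(4,2): flips 3 -> legal
(4,3): flips 1 -> legal
(4,4): no bracket -> illegal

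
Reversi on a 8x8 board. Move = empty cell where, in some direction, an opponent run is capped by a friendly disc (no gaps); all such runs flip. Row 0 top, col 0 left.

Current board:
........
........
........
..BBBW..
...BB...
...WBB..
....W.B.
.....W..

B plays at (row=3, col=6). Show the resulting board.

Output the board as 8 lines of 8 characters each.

Place B at (3,6); scan 8 dirs for brackets.
Dir NW: first cell '.' (not opp) -> no flip
Dir N: first cell '.' (not opp) -> no flip
Dir NE: first cell '.' (not opp) -> no flip
Dir W: opp run (3,5) capped by B -> flip
Dir E: first cell '.' (not opp) -> no flip
Dir SW: first cell '.' (not opp) -> no flip
Dir S: first cell '.' (not opp) -> no flip
Dir SE: first cell '.' (not opp) -> no flip
All flips: (3,5)

Answer: ........
........
........
..BBBBB.
...BB...
...WBB..
....W.B.
.....W..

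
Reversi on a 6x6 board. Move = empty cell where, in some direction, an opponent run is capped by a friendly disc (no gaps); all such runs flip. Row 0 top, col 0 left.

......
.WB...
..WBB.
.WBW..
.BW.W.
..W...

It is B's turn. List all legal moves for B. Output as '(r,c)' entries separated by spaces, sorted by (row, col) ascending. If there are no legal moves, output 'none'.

(0,0): no bracket -> illegal
(0,1): no bracket -> illegal
(0,2): no bracket -> illegal
(1,0): flips 1 -> legal
(1,3): no bracket -> illegal
(2,0): no bracket -> illegal
(2,1): flips 2 -> legal
(3,0): flips 1 -> legal
(3,4): flips 1 -> legal
(3,5): no bracket -> illegal
(4,0): no bracket -> illegal
(4,3): flips 2 -> legal
(4,5): no bracket -> illegal
(5,1): flips 2 -> legal
(5,3): no bracket -> illegal
(5,4): no bracket -> illegal
(5,5): no bracket -> illegal

Answer: (1,0) (2,1) (3,0) (3,4) (4,3) (5,1)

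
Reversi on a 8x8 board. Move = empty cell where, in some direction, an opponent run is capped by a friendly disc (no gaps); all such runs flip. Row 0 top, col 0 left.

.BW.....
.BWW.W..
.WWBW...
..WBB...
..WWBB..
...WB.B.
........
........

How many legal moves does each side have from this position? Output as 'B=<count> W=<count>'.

Answer: B=12 W=11

Derivation:
-- B to move --
(0,3): flips 2 -> legal
(0,4): no bracket -> illegal
(0,5): no bracket -> illegal
(0,6): flips 2 -> legal
(1,0): flips 3 -> legal
(1,4): flips 3 -> legal
(1,6): no bracket -> illegal
(2,0): flips 2 -> legal
(2,5): flips 1 -> legal
(2,6): no bracket -> illegal
(3,0): no bracket -> illegal
(3,1): flips 2 -> legal
(3,5): no bracket -> illegal
(4,1): flips 3 -> legal
(5,1): flips 1 -> legal
(5,2): flips 2 -> legal
(6,2): flips 1 -> legal
(6,3): flips 2 -> legal
(6,4): no bracket -> illegal
B mobility = 12
-- W to move --
(0,0): flips 2 -> legal
(1,0): flips 1 -> legal
(1,4): flips 1 -> legal
(2,0): flips 1 -> legal
(2,5): flips 1 -> legal
(3,5): flips 3 -> legal
(3,6): no bracket -> illegal
(4,6): flips 2 -> legal
(4,7): no bracket -> illegal
(5,5): flips 3 -> legal
(5,7): no bracket -> illegal
(6,3): no bracket -> illegal
(6,4): flips 3 -> legal
(6,5): flips 1 -> legal
(6,6): no bracket -> illegal
(6,7): flips 4 -> legal
W mobility = 11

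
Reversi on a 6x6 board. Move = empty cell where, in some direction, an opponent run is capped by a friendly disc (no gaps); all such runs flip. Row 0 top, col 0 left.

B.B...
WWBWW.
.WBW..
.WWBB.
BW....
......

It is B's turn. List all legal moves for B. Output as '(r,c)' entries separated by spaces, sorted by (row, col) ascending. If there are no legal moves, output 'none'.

Answer: (0,3) (0,4) (1,5) (2,0) (2,4) (3,0) (4,2)

Derivation:
(0,1): no bracket -> illegal
(0,3): flips 2 -> legal
(0,4): flips 1 -> legal
(0,5): no bracket -> illegal
(1,5): flips 2 -> legal
(2,0): flips 3 -> legal
(2,4): flips 2 -> legal
(2,5): no bracket -> illegal
(3,0): flips 3 -> legal
(4,2): flips 2 -> legal
(4,3): no bracket -> illegal
(5,0): no bracket -> illegal
(5,1): no bracket -> illegal
(5,2): no bracket -> illegal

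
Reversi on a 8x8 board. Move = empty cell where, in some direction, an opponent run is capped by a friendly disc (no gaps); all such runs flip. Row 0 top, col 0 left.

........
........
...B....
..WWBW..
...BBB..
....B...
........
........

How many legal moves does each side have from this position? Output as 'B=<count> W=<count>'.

Answer: B=7 W=5

Derivation:
-- B to move --
(2,1): flips 1 -> legal
(2,2): flips 1 -> legal
(2,4): no bracket -> illegal
(2,5): flips 1 -> legal
(2,6): flips 1 -> legal
(3,1): flips 2 -> legal
(3,6): flips 1 -> legal
(4,1): flips 1 -> legal
(4,2): no bracket -> illegal
(4,6): no bracket -> illegal
B mobility = 7
-- W to move --
(1,2): no bracket -> illegal
(1,3): flips 1 -> legal
(1,4): flips 1 -> legal
(2,2): no bracket -> illegal
(2,4): no bracket -> illegal
(2,5): no bracket -> illegal
(3,6): no bracket -> illegal
(4,2): no bracket -> illegal
(4,6): no bracket -> illegal
(5,2): no bracket -> illegal
(5,3): flips 2 -> legal
(5,5): flips 2 -> legal
(5,6): no bracket -> illegal
(6,3): no bracket -> illegal
(6,4): no bracket -> illegal
(6,5): flips 2 -> legal
W mobility = 5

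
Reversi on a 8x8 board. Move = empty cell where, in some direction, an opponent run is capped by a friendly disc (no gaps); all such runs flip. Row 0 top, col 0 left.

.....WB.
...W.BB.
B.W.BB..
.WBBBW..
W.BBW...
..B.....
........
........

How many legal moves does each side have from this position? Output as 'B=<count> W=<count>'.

Answer: B=10 W=6

Derivation:
-- B to move --
(0,2): flips 1 -> legal
(0,3): no bracket -> illegal
(0,4): flips 1 -> legal
(1,1): flips 1 -> legal
(1,2): flips 1 -> legal
(1,4): no bracket -> illegal
(2,1): no bracket -> illegal
(2,3): no bracket -> illegal
(2,6): no bracket -> illegal
(3,0): flips 1 -> legal
(3,6): flips 1 -> legal
(4,1): no bracket -> illegal
(4,5): flips 2 -> legal
(4,6): flips 1 -> legal
(5,0): no bracket -> illegal
(5,1): no bracket -> illegal
(5,3): no bracket -> illegal
(5,4): flips 1 -> legal
(5,5): flips 1 -> legal
B mobility = 10
-- W to move --
(0,4): no bracket -> illegal
(0,7): flips 1 -> legal
(1,0): no bracket -> illegal
(1,1): no bracket -> illegal
(1,4): flips 2 -> legal
(1,7): no bracket -> illegal
(2,1): no bracket -> illegal
(2,3): no bracket -> illegal
(2,6): no bracket -> illegal
(2,7): flips 1 -> legal
(3,0): no bracket -> illegal
(3,6): no bracket -> illegal
(4,1): flips 2 -> legal
(4,5): no bracket -> illegal
(5,1): no bracket -> illegal
(5,3): flips 1 -> legal
(5,4): no bracket -> illegal
(6,1): no bracket -> illegal
(6,2): flips 3 -> legal
(6,3): no bracket -> illegal
W mobility = 6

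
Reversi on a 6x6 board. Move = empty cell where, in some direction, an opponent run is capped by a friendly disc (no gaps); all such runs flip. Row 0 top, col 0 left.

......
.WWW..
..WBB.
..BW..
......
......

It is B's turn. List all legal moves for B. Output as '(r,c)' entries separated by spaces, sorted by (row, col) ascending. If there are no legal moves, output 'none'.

(0,0): no bracket -> illegal
(0,1): flips 1 -> legal
(0,2): flips 3 -> legal
(0,3): flips 1 -> legal
(0,4): no bracket -> illegal
(1,0): no bracket -> illegal
(1,4): no bracket -> illegal
(2,0): no bracket -> illegal
(2,1): flips 1 -> legal
(3,1): no bracket -> illegal
(3,4): flips 1 -> legal
(4,2): flips 1 -> legal
(4,3): flips 1 -> legal
(4,4): no bracket -> illegal

Answer: (0,1) (0,2) (0,3) (2,1) (3,4) (4,2) (4,3)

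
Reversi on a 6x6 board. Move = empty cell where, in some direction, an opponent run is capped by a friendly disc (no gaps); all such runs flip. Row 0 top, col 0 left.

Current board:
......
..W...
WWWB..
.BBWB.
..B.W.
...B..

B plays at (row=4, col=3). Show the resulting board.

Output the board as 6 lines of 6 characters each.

Place B at (4,3); scan 8 dirs for brackets.
Dir NW: first cell 'B' (not opp) -> no flip
Dir N: opp run (3,3) capped by B -> flip
Dir NE: first cell 'B' (not opp) -> no flip
Dir W: first cell 'B' (not opp) -> no flip
Dir E: opp run (4,4), next='.' -> no flip
Dir SW: first cell '.' (not opp) -> no flip
Dir S: first cell 'B' (not opp) -> no flip
Dir SE: first cell '.' (not opp) -> no flip
All flips: (3,3)

Answer: ......
..W...
WWWB..
.BBBB.
..BBW.
...B..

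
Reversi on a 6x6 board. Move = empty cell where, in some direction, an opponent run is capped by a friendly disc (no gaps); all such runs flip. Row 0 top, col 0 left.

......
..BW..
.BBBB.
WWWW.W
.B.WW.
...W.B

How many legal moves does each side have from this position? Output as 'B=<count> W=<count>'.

Answer: B=7 W=9

Derivation:
-- B to move --
(0,2): flips 1 -> legal
(0,3): flips 1 -> legal
(0,4): flips 1 -> legal
(1,4): flips 1 -> legal
(2,0): no bracket -> illegal
(2,5): no bracket -> illegal
(3,4): no bracket -> illegal
(4,0): flips 1 -> legal
(4,2): flips 2 -> legal
(4,5): no bracket -> illegal
(5,2): no bracket -> illegal
(5,4): flips 2 -> legal
B mobility = 7
-- W to move --
(0,1): no bracket -> illegal
(0,2): flips 2 -> legal
(0,3): flips 2 -> legal
(1,0): flips 1 -> legal
(1,1): flips 3 -> legal
(1,4): flips 1 -> legal
(1,5): flips 1 -> legal
(2,0): no bracket -> illegal
(2,5): no bracket -> illegal
(3,4): no bracket -> illegal
(4,0): no bracket -> illegal
(4,2): no bracket -> illegal
(4,5): no bracket -> illegal
(5,0): flips 1 -> legal
(5,1): flips 1 -> legal
(5,2): flips 1 -> legal
(5,4): no bracket -> illegal
W mobility = 9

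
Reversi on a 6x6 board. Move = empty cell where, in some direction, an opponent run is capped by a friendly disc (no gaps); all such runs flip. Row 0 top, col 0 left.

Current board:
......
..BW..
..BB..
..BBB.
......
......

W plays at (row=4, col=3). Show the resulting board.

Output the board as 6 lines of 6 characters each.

Place W at (4,3); scan 8 dirs for brackets.
Dir NW: opp run (3,2), next='.' -> no flip
Dir N: opp run (3,3) (2,3) capped by W -> flip
Dir NE: opp run (3,4), next='.' -> no flip
Dir W: first cell '.' (not opp) -> no flip
Dir E: first cell '.' (not opp) -> no flip
Dir SW: first cell '.' (not opp) -> no flip
Dir S: first cell '.' (not opp) -> no flip
Dir SE: first cell '.' (not opp) -> no flip
All flips: (2,3) (3,3)

Answer: ......
..BW..
..BW..
..BWB.
...W..
......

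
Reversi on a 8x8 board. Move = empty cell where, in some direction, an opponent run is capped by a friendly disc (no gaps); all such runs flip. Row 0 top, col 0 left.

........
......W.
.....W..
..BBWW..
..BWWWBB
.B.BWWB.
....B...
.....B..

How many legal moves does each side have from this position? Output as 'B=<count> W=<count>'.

-- B to move --
(0,5): no bracket -> illegal
(0,6): no bracket -> illegal
(0,7): no bracket -> illegal
(1,4): no bracket -> illegal
(1,5): no bracket -> illegal
(1,7): no bracket -> illegal
(2,3): flips 2 -> legal
(2,4): flips 4 -> legal
(2,6): flips 2 -> legal
(2,7): no bracket -> illegal
(3,6): flips 2 -> legal
(5,2): no bracket -> illegal
(6,3): no bracket -> illegal
(6,5): flips 2 -> legal
(6,6): flips 2 -> legal
B mobility = 6
-- W to move --
(2,1): flips 1 -> legal
(2,2): flips 1 -> legal
(2,3): flips 1 -> legal
(2,4): no bracket -> illegal
(3,1): flips 2 -> legal
(3,6): no bracket -> illegal
(3,7): flips 1 -> legal
(4,0): no bracket -> illegal
(4,1): flips 1 -> legal
(5,0): no bracket -> illegal
(5,2): flips 1 -> legal
(5,7): flips 2 -> legal
(6,0): no bracket -> illegal
(6,1): no bracket -> illegal
(6,2): flips 1 -> legal
(6,3): flips 1 -> legal
(6,5): no bracket -> illegal
(6,6): no bracket -> illegal
(6,7): flips 1 -> legal
(7,3): flips 1 -> legal
(7,4): flips 1 -> legal
(7,6): no bracket -> illegal
W mobility = 13

Answer: B=6 W=13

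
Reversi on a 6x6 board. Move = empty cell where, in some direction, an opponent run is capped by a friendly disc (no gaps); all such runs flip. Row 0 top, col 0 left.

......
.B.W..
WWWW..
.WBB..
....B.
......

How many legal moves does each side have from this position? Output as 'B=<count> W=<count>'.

Answer: B=6 W=8

Derivation:
-- B to move --
(0,2): no bracket -> illegal
(0,3): flips 2 -> legal
(0,4): no bracket -> illegal
(1,0): flips 1 -> legal
(1,2): flips 1 -> legal
(1,4): flips 1 -> legal
(2,4): no bracket -> illegal
(3,0): flips 1 -> legal
(3,4): no bracket -> illegal
(4,0): no bracket -> illegal
(4,1): flips 2 -> legal
(4,2): no bracket -> illegal
B mobility = 6
-- W to move --
(0,0): flips 1 -> legal
(0,1): flips 1 -> legal
(0,2): flips 1 -> legal
(1,0): no bracket -> illegal
(1,2): no bracket -> illegal
(2,4): no bracket -> illegal
(3,4): flips 2 -> legal
(3,5): no bracket -> illegal
(4,1): flips 1 -> legal
(4,2): flips 1 -> legal
(4,3): flips 2 -> legal
(4,5): no bracket -> illegal
(5,3): no bracket -> illegal
(5,4): no bracket -> illegal
(5,5): flips 2 -> legal
W mobility = 8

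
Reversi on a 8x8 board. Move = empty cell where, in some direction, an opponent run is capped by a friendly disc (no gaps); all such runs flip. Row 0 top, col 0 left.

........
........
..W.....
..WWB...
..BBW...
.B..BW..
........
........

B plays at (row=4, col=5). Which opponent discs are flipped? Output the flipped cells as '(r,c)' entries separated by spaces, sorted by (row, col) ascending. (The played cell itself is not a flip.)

Answer: (4,4)

Derivation:
Dir NW: first cell 'B' (not opp) -> no flip
Dir N: first cell '.' (not opp) -> no flip
Dir NE: first cell '.' (not opp) -> no flip
Dir W: opp run (4,4) capped by B -> flip
Dir E: first cell '.' (not opp) -> no flip
Dir SW: first cell 'B' (not opp) -> no flip
Dir S: opp run (5,5), next='.' -> no flip
Dir SE: first cell '.' (not opp) -> no flip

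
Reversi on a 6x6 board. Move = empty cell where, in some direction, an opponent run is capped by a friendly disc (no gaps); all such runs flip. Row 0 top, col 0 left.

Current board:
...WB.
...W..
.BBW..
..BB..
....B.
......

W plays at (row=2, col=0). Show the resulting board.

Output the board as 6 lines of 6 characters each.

Answer: ...WB.
...W..
WWWW..
..BB..
....B.
......

Derivation:
Place W at (2,0); scan 8 dirs for brackets.
Dir NW: edge -> no flip
Dir N: first cell '.' (not opp) -> no flip
Dir NE: first cell '.' (not opp) -> no flip
Dir W: edge -> no flip
Dir E: opp run (2,1) (2,2) capped by W -> flip
Dir SW: edge -> no flip
Dir S: first cell '.' (not opp) -> no flip
Dir SE: first cell '.' (not opp) -> no flip
All flips: (2,1) (2,2)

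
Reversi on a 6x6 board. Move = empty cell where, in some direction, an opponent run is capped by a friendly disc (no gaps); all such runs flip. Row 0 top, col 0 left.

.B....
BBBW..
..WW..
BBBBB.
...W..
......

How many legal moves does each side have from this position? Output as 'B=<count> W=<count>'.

-- B to move --
(0,2): no bracket -> illegal
(0,3): flips 2 -> legal
(0,4): flips 2 -> legal
(1,4): flips 2 -> legal
(2,1): no bracket -> illegal
(2,4): no bracket -> illegal
(4,2): no bracket -> illegal
(4,4): no bracket -> illegal
(5,2): flips 1 -> legal
(5,3): flips 1 -> legal
(5,4): flips 1 -> legal
B mobility = 6
-- W to move --
(0,0): flips 1 -> legal
(0,2): flips 1 -> legal
(0,3): no bracket -> illegal
(2,0): no bracket -> illegal
(2,1): flips 1 -> legal
(2,4): no bracket -> illegal
(2,5): flips 1 -> legal
(3,5): no bracket -> illegal
(4,0): flips 1 -> legal
(4,1): flips 1 -> legal
(4,2): flips 1 -> legal
(4,4): flips 1 -> legal
(4,5): flips 1 -> legal
W mobility = 9

Answer: B=6 W=9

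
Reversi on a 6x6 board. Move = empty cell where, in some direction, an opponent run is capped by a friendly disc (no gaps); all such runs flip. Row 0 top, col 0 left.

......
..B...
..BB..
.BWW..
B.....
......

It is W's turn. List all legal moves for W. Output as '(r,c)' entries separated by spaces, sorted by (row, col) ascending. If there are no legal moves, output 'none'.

(0,1): no bracket -> illegal
(0,2): flips 2 -> legal
(0,3): no bracket -> illegal
(1,1): flips 1 -> legal
(1,3): flips 1 -> legal
(1,4): flips 1 -> legal
(2,0): no bracket -> illegal
(2,1): no bracket -> illegal
(2,4): no bracket -> illegal
(3,0): flips 1 -> legal
(3,4): no bracket -> illegal
(4,1): no bracket -> illegal
(4,2): no bracket -> illegal
(5,0): no bracket -> illegal
(5,1): no bracket -> illegal

Answer: (0,2) (1,1) (1,3) (1,4) (3,0)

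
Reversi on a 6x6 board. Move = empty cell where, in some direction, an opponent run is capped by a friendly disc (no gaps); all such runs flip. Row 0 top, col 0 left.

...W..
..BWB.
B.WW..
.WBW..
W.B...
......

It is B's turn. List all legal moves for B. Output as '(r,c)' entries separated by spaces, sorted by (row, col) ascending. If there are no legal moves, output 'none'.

(0,2): no bracket -> illegal
(0,4): no bracket -> illegal
(1,1): no bracket -> illegal
(2,1): no bracket -> illegal
(2,4): flips 1 -> legal
(3,0): flips 1 -> legal
(3,4): flips 2 -> legal
(4,1): no bracket -> illegal
(4,3): no bracket -> illegal
(4,4): no bracket -> illegal
(5,0): no bracket -> illegal
(5,1): no bracket -> illegal

Answer: (2,4) (3,0) (3,4)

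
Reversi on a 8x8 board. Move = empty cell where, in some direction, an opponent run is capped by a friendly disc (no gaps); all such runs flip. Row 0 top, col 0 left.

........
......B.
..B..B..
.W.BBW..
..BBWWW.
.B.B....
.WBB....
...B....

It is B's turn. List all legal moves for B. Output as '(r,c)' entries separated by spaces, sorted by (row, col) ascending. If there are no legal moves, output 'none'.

(2,0): flips 1 -> legal
(2,1): no bracket -> illegal
(2,4): no bracket -> illegal
(2,6): flips 2 -> legal
(3,0): no bracket -> illegal
(3,2): no bracket -> illegal
(3,6): flips 1 -> legal
(3,7): no bracket -> illegal
(4,0): flips 1 -> legal
(4,1): no bracket -> illegal
(4,7): flips 3 -> legal
(5,0): no bracket -> illegal
(5,2): no bracket -> illegal
(5,4): flips 1 -> legal
(5,5): flips 3 -> legal
(5,6): flips 1 -> legal
(5,7): no bracket -> illegal
(6,0): flips 1 -> legal
(7,0): no bracket -> illegal
(7,1): flips 1 -> legal
(7,2): no bracket -> illegal

Answer: (2,0) (2,6) (3,6) (4,0) (4,7) (5,4) (5,5) (5,6) (6,0) (7,1)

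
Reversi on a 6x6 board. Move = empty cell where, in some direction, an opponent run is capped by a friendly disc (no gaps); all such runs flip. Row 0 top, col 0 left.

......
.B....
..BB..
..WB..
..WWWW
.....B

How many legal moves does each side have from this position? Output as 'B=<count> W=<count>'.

-- B to move --
(2,1): no bracket -> illegal
(3,1): flips 1 -> legal
(3,4): no bracket -> illegal
(3,5): flips 1 -> legal
(4,1): flips 1 -> legal
(5,1): flips 1 -> legal
(5,2): flips 2 -> legal
(5,3): flips 1 -> legal
(5,4): no bracket -> illegal
B mobility = 6
-- W to move --
(0,0): flips 3 -> legal
(0,1): no bracket -> illegal
(0,2): no bracket -> illegal
(1,0): no bracket -> illegal
(1,2): flips 1 -> legal
(1,3): flips 2 -> legal
(1,4): flips 1 -> legal
(2,0): no bracket -> illegal
(2,1): no bracket -> illegal
(2,4): flips 1 -> legal
(3,1): no bracket -> illegal
(3,4): flips 1 -> legal
(5,4): no bracket -> illegal
W mobility = 6

Answer: B=6 W=6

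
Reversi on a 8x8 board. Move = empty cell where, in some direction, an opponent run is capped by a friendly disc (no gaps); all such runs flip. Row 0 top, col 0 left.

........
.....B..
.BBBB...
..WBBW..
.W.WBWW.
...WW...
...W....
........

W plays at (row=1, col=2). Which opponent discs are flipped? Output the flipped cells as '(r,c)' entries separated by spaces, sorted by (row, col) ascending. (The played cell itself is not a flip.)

Dir NW: first cell '.' (not opp) -> no flip
Dir N: first cell '.' (not opp) -> no flip
Dir NE: first cell '.' (not opp) -> no flip
Dir W: first cell '.' (not opp) -> no flip
Dir E: first cell '.' (not opp) -> no flip
Dir SW: opp run (2,1), next='.' -> no flip
Dir S: opp run (2,2) capped by W -> flip
Dir SE: opp run (2,3) (3,4) capped by W -> flip

Answer: (2,2) (2,3) (3,4)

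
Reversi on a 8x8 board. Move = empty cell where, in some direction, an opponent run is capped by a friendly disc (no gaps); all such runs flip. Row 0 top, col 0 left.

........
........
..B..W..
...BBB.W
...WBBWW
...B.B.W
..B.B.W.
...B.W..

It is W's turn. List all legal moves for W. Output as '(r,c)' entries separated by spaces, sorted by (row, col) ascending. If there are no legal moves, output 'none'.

(1,1): flips 4 -> legal
(1,2): no bracket -> illegal
(1,3): no bracket -> illegal
(2,1): no bracket -> illegal
(2,3): flips 1 -> legal
(2,4): flips 1 -> legal
(2,6): no bracket -> illegal
(3,1): no bracket -> illegal
(3,2): no bracket -> illegal
(3,6): no bracket -> illegal
(4,2): flips 2 -> legal
(5,1): no bracket -> illegal
(5,2): no bracket -> illegal
(5,4): no bracket -> illegal
(5,6): no bracket -> illegal
(6,1): no bracket -> illegal
(6,3): flips 1 -> legal
(6,5): flips 3 -> legal
(7,1): no bracket -> illegal
(7,2): no bracket -> illegal
(7,4): no bracket -> illegal

Answer: (1,1) (2,3) (2,4) (4,2) (6,3) (6,5)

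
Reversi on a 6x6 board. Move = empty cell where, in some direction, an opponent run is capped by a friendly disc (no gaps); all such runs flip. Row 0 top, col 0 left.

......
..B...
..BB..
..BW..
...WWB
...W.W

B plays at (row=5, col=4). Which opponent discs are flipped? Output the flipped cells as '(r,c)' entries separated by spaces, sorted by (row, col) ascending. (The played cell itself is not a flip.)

Dir NW: opp run (4,3) capped by B -> flip
Dir N: opp run (4,4), next='.' -> no flip
Dir NE: first cell 'B' (not opp) -> no flip
Dir W: opp run (5,3), next='.' -> no flip
Dir E: opp run (5,5), next=edge -> no flip
Dir SW: edge -> no flip
Dir S: edge -> no flip
Dir SE: edge -> no flip

Answer: (4,3)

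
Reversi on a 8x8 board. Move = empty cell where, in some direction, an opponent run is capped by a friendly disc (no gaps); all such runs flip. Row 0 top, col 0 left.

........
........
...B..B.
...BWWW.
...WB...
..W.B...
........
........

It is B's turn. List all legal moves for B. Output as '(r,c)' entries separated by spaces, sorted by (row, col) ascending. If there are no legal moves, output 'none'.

(2,4): flips 1 -> legal
(2,5): no bracket -> illegal
(2,7): no bracket -> illegal
(3,2): flips 1 -> legal
(3,7): flips 3 -> legal
(4,1): no bracket -> illegal
(4,2): flips 1 -> legal
(4,5): flips 1 -> legal
(4,6): flips 1 -> legal
(4,7): no bracket -> illegal
(5,1): no bracket -> illegal
(5,3): flips 1 -> legal
(6,1): no bracket -> illegal
(6,2): no bracket -> illegal
(6,3): no bracket -> illegal

Answer: (2,4) (3,2) (3,7) (4,2) (4,5) (4,6) (5,3)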